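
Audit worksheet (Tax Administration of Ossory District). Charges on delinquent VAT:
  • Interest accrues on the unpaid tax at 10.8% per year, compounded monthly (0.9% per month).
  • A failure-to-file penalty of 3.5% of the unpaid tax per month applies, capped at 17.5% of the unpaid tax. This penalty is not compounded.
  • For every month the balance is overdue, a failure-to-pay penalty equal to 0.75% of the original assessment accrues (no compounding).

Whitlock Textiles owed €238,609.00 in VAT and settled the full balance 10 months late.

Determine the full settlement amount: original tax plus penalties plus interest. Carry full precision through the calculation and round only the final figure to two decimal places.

€320,627.00

Failure-to-file: 10 × 3.5% × €238,609.00 = €83,513.15, capped at 17.5% × €238,609.00 = €41,756.58…
Failure-to-pay penalty: 10 × 0.75% × €238,609.00 = €17,895.68…
Interest: €238,609.00 × ((1 + 0.009)^10 − 1) = €238,609.00 × 0.0937339… = €22,365.7457…
Total = €238,609.00 + €59,652.2500 + €22,365.7457… = €320,627.00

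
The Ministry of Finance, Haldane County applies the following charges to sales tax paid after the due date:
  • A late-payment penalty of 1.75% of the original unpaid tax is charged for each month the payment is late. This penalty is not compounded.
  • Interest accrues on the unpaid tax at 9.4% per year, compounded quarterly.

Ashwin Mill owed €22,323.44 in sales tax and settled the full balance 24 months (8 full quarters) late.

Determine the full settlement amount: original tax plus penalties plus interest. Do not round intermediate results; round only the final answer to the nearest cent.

€36,257.99

Late-payment penalty: 24 × 1.75% × €22,323.44 = €9,375.84…
Interest (9.4%/yr ÷ 4 = 2.35%/quarter): €22,323.44 × ((1 + 0.0235)^8 − 1) = €4,558.7035…
Total = €22,323.44 + €9,375.8448 + €4,558.7035… = €36,257.99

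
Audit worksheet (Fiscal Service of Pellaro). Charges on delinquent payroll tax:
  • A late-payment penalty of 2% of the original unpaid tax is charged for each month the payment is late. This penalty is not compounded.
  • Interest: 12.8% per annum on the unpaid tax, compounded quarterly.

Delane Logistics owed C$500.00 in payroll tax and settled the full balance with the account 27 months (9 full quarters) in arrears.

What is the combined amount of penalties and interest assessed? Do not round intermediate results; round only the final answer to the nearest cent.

Late-payment penalty: 27 × 2% × C$500.00 = C$270.00
Interest (12.8%/yr ÷ 4 = 3.2%/quarter): C$500.00 × ((1 + 0.032)^9 − 1) = C$163.8765…
Penalties + interest = C$270.0000 + C$163.8765… = C$433.88

C$433.88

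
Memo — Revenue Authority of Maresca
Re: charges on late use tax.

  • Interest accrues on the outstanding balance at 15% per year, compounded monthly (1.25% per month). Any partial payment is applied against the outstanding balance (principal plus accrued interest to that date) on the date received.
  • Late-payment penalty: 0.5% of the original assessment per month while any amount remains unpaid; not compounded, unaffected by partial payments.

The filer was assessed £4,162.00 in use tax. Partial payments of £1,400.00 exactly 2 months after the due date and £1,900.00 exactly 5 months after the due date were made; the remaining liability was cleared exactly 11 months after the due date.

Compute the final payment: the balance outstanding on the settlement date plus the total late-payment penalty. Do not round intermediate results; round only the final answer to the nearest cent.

Balance at month 2: £4,162.0000 × (1 + 0.0125)^2 = £4,266.7003…
After £1,400.00 payment: £4,266.7003… − £1,400.00 = £2,866.7003…
Balance at month 5: £2,866.7003… × (1 + 0.0125)^3 = £2,975.5509…
After £1,900.00 payment: £2,975.5509… − £1,900.00 = £1,075.5509…
Balance at month 11: £1,075.5509… × (1 + 0.0125)^6 = £1,158.7805…
Penalty: 11 × 0.5% × £4,162.00 = £228.91
Final settlement = outstanding balance + penalty = £1,158.7805… + £228.91 = £1,387.69

£1,387.69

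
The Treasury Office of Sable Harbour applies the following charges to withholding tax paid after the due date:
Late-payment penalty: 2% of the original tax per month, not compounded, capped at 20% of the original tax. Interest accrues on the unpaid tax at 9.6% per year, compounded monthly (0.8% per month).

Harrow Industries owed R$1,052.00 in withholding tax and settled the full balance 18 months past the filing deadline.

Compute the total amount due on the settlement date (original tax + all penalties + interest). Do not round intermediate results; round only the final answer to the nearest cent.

R$1,424.64

Penalty (uncapped): 18 × 2% × R$1,052.00 = R$378.72; cap = 20% × R$1,052.00 = R$210.40 → penalty = R$210.40
Interest: R$1,052.00 × ((1 + 0.008)^18 − 1) = R$1,052.00 × 0.1542226… = R$162.2422…
Total = R$1,052.00 + R$210.4000 + R$162.2422… = R$1,424.64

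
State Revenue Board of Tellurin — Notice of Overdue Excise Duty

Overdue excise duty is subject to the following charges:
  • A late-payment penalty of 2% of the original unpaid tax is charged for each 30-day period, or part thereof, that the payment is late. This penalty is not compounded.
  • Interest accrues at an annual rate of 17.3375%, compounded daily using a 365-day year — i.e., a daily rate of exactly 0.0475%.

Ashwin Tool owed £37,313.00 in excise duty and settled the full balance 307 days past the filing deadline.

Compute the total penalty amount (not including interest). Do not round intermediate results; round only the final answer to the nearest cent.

Penalty periods: ⌈307/30⌉ = 11; penalty = 11 × 2% × £37,313.00 = £8,208.86

£8,208.86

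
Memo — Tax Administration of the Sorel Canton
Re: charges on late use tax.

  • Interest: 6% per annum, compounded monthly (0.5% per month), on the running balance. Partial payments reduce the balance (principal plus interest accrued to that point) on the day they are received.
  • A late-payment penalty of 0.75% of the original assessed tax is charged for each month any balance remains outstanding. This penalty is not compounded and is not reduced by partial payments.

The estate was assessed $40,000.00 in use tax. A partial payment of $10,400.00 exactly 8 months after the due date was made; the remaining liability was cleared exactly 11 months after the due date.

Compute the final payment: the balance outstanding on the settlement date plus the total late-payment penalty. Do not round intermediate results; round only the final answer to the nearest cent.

$34,999.05

Balance at month 8: $40,000.0000 × (1 + 0.005)^8 = $41,628.2818…
After $10,400.00 payment: $41,628.2818… − $10,400.00 = $31,228.2818…
Balance at month 11: $31,228.2818… × (1 + 0.005)^3 = $31,699.0520…
Penalty: 11 × 0.75% × $40,000.00 = $3,300.00
Final settlement = outstanding balance + penalty = $31,699.0520… + $3,300.00 = $34,999.05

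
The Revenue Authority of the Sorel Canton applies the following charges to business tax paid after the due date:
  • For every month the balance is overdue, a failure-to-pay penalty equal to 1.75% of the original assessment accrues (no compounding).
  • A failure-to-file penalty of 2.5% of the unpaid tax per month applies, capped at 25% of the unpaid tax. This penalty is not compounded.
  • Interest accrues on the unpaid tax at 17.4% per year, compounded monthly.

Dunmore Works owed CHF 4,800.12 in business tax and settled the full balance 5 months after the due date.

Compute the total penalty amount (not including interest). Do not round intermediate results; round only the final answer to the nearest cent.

CHF 1,020.03

Failure-to-file: 5 × 2.5% × CHF 4,800.12 = CHF 600.02… (under the 25% cap)
Failure-to-pay penalty: 5 × 1.75% × CHF 4,800.12 = CHF 420.01…
Total penalty = CHF 600.02… + CHF 420.01… = CHF 1,020.03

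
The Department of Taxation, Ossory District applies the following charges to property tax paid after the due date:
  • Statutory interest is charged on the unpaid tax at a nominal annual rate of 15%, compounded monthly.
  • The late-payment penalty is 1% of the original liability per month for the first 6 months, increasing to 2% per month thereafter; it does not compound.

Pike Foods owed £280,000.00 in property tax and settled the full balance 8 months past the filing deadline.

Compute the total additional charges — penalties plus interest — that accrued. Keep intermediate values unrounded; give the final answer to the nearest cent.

Penalty, months 1–6: 6 × 1% × £280,000.00 = £16,800.00
Penalty, months 7–8: 2 × 2% × £280,000.00 = £11,200.00
Interest (15%/yr ÷ 12 = 1.25%/month): £280,000.00 × ((1 + 0.0125)^8 − 1) = £29,256.1083…
Penalties + interest = £28,000.0000 + £29,256.1083… = £57,256.11

£57,256.11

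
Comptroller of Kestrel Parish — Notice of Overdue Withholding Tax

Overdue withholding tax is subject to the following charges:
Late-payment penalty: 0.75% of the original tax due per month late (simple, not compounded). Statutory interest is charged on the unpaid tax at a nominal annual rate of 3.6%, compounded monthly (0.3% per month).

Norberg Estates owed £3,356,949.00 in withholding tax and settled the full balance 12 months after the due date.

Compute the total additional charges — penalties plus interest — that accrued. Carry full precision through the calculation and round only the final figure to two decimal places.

£424,989.68

Late-payment penalty = 0.75% × £3,356,949.00 × 12 mo = £302,125.41
Interest: £3,356,949.00 × ((1 + 0.003)^12 − 1) = £3,356,949.00 × 0.0366000… = £122,864.2672…
Penalties + interest = £302,125.4100 + £122,864.2672… = £424,989.68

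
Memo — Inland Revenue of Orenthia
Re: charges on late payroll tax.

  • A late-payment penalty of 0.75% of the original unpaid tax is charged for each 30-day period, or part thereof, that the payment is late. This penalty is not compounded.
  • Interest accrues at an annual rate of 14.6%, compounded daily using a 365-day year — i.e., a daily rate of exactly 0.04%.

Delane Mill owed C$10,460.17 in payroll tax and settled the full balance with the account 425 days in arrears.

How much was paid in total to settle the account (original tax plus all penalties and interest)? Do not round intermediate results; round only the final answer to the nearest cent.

C$13,574.84

Penalty periods: ⌈425/30⌉ = 15; penalty = 15 × 0.75% × C$10,460.17 = C$1,176.77…
Interest: C$10,460.17 × ((1 + 0.0004)^425 − 1) = C$10,460.17 × 0.18526456… = C$1,937.8988…
Total = C$10,460.17 + C$1,176.7691… + C$1,937.8988… = C$13,574.84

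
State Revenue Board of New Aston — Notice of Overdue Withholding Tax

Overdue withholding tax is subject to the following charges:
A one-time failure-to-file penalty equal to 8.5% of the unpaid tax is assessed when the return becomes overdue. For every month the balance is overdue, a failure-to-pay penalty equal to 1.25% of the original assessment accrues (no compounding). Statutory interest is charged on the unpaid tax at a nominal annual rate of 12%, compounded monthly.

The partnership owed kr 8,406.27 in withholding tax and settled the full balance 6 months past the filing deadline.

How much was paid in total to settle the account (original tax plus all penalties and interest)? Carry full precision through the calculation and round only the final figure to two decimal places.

Failure-to-file penalty: 8.5% × kr 8,406.27 = kr 714.53…
Failure-to-pay penalty = 1.25% × kr 8,406.27 × 6 mo = kr 630.47…
Interest (12%/yr ÷ 12 = 1%/month): kr 8,406.27 × ((1 + 0.01)^6 − 1) = kr 517.1550…
Total = kr 8,406.27 + kr 1,345.0032 + kr 517.1550… = kr 10,268.43

kr 10,268.43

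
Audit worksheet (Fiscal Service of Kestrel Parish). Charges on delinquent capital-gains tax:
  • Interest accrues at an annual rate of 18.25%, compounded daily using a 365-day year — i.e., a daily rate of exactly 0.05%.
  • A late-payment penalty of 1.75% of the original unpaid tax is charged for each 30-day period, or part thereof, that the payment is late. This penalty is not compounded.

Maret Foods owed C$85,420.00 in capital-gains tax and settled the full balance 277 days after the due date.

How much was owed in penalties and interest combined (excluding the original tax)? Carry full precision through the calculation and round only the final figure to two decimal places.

Penalty periods: ⌈277/30⌉ = 10; penalty = 10 × 1.75% × C$85,420.00 = C$14,948.50
Interest: C$85,420.00 × ((1 + 0.0005)^277 − 1) = C$85,420.00 × 0.14850993… = C$12,685.7180…
Penalties + interest = C$14,948.5000 + C$12,685.7180… = C$27,634.22

C$27,634.22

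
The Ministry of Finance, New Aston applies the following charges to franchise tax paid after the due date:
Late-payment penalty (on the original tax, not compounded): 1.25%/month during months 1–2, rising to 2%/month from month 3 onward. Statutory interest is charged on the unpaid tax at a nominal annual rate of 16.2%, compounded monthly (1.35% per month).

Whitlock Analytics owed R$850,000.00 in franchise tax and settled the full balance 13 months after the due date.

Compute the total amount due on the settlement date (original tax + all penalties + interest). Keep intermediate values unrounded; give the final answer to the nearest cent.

R$1,220,126.98

Penalty, months 1–2: 2 × 1.25% × R$850,000.00 = R$21,250.00
Penalty, months 3–13: 11 × 2% × R$850,000.00 = R$187,000.00
Interest: R$850,000.00 × ((1 + 0.0135)^13 − 1) = R$850,000.00 × 0.1904435… = R$161,876.9781…
Total = R$850,000.00 + R$208,250.0000 + R$161,876.9781… = R$1,220,126.98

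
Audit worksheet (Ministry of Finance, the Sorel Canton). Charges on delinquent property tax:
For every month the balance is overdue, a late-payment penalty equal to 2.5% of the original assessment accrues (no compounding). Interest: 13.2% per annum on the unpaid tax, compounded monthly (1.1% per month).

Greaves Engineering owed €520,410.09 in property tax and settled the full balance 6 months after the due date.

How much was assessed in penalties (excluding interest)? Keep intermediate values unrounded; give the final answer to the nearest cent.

Late-payment penalty: 6 × 2.5% × €520,410.09 = €78,061.51…

€78,061.51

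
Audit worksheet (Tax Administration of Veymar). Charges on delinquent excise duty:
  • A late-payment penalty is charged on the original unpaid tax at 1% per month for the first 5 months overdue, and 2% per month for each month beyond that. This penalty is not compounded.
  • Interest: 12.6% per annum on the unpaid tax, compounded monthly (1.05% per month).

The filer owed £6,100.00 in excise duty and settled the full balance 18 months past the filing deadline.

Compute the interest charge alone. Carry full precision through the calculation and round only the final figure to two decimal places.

Interest: £6,100.00 × ((1 + 0.0105)^18 − 1) = £6,100.00 × 0.2068512… = £1,261.7922…

£1,261.79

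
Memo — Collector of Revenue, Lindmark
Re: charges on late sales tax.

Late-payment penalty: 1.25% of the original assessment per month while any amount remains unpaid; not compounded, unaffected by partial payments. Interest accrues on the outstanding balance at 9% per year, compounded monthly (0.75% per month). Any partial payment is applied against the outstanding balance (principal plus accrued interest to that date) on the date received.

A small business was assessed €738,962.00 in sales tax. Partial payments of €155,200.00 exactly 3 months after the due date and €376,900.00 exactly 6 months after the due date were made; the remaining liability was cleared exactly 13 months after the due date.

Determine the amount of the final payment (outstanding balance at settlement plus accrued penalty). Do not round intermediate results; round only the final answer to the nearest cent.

Balance at month 3: €738,962.0000 × (1 + 0.0075)^3 = €755,713.6566…
After €155,200.00 payment: €755,713.6566… − €155,200.00 = €600,513.6566…
Balance at month 6: €600,513.6566… × (1 + 0.0075)^3 = €614,126.8039…
After €376,900.00 payment: €614,126.8039… − €376,900.00 = €237,226.8039…
Balance at month 13: €237,226.8039… × (1 + 0.0075)^7 = €249,964.9644…
Penalty: 13 × 1.25% × €738,962.00 = €120,081.33…
Final settlement = outstanding balance + penalty = €249,964.9644… + €120,081.33… = €370,046.29

€370,046.29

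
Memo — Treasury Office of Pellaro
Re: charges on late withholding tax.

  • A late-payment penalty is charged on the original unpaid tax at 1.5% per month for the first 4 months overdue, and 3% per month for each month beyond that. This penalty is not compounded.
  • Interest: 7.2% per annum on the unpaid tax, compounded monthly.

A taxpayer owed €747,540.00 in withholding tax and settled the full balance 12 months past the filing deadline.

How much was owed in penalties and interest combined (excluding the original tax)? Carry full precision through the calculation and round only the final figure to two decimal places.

Penalty, months 1–4: 4 × 1.5% × €747,540.00 = €44,852.40
Penalty, months 5–12: 8 × 3% × €747,540.00 = €179,409.60
Interest (7.2%/yr ÷ 12 = 0.6%/month): €747,540.00 × ((1 + 0.006)^12 − 1) = €55,635.0423…
Penalties + interest = €224,262.0000 + €55,635.0423… = €279,897.04

€279,897.04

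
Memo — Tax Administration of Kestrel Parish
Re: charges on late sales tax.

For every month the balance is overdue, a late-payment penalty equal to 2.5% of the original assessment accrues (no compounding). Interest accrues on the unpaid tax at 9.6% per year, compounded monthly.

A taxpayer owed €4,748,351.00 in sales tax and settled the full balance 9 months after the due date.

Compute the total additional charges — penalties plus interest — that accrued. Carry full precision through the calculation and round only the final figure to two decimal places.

Late-payment penalty = 2.5% × €4,748,351.00 × 9 mo = €1,068,378.98…
Interest (9.6%/yr ÷ 12 = 0.8%/month): €4,748,351.00 × ((1 + 0.008)^9 − 1) = €353,028.1601…
Penalties + interest = €1,068,378.9750 + €353,028.1601… = €1,421,407.14

€1,421,407.14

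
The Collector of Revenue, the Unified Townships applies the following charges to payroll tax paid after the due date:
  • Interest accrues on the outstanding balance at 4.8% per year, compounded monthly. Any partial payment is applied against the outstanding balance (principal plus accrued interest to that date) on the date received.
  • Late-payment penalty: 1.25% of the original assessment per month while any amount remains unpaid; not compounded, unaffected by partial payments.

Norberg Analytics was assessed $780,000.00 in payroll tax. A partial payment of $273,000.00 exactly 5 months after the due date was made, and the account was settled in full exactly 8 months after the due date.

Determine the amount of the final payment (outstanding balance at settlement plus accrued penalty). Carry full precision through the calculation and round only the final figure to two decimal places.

Monthly rate = 4.8% ÷ 12 = 0.4%
Balance at month 5: $780,000.0000 × (1 + 0.004)^5 = $795,725.3002…
After $273,000.00 payment: $795,725.3002… − $273,000.00 = $522,725.3002…
Balance at month 8: $522,725.3002… × (1 + 0.004)^3 = $529,023.1281…
Penalty: 8 × 1.25% × $780,000.00 = $78,000.00
Final settlement = outstanding balance + penalty = $529,023.1281… + $78,000.00 = $607,023.13

$607,023.13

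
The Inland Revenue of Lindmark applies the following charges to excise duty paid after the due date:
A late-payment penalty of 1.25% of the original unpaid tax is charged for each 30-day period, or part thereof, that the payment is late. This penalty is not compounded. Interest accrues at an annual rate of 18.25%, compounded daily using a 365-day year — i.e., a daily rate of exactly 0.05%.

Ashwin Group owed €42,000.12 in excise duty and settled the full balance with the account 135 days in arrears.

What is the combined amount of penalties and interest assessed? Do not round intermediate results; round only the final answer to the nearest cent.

Penalty periods: ⌈135/30⌉ = 5; penalty = 5 × 1.25% × €42,000.12 = €2,625.01…
Interest: €42,000.12 × ((1 + 0.0005)^135 − 1) = €42,000.12 × 0.06981221… = €2,932.1213…
Penalties + interest = €2,625.0075 + €2,932.1213… = €5,557.13

€5,557.13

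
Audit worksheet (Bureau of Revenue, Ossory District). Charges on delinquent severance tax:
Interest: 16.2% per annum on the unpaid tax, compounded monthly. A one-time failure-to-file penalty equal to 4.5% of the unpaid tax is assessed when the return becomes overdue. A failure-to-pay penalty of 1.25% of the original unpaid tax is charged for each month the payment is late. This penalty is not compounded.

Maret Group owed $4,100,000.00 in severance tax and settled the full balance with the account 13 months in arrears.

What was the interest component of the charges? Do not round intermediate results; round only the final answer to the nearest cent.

Interest (16.2%/yr ÷ 12 = 1.35%/month): $4,100,000.00 × ((1 + 0.0135)^13 − 1) = $780,818.3649…

$780,818.36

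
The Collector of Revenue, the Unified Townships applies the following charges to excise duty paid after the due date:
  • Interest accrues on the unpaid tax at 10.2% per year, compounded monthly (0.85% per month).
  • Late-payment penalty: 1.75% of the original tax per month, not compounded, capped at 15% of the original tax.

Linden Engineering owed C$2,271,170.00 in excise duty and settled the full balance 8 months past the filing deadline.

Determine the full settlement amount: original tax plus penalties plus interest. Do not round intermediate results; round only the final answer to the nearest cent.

Penalty: 8 × 1.75% × C$2,271,170.00 = C$317,963.80 (below the 15% cap of C$340,675.50)
Interest: C$2,271,170.00 × ((1 + 0.0085)^8 − 1) = C$2,271,170.00 × 0.0700578… = C$159,113.0803…
Total = C$2,271,170.00 + C$317,963.8000 + C$159,113.0803… = C$2,748,246.88

C$2,748,246.88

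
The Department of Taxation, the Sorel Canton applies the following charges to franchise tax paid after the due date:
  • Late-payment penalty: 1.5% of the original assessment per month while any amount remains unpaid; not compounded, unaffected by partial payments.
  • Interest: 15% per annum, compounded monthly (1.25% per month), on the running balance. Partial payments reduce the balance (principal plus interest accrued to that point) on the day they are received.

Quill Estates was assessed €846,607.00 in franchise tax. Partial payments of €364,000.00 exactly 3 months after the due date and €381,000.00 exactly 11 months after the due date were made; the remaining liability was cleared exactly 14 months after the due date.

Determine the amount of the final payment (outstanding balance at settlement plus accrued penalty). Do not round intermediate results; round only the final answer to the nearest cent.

€372,446.24

Balance at month 3: €846,607.0000 × (1 + 0.0125)^3 = €878,753.2631…
After €364,000.00 payment: €878,753.2631… − €364,000.00 = €514,753.2631…
Balance at month 11: €514,753.2631… × (1 + 0.0125)^8 = €568,537.8246…
After €381,000.00 payment: €568,537.8246… − €381,000.00 = €187,537.8246…
Balance at month 14: €187,537.8246… × (1 + 0.0125)^3 = €194,658.7677…
Penalty: 14 × 1.5% × €846,607.00 = €177,787.47
Final settlement = outstanding balance + penalty = €194,658.7677… + €177,787.47 = €372,446.24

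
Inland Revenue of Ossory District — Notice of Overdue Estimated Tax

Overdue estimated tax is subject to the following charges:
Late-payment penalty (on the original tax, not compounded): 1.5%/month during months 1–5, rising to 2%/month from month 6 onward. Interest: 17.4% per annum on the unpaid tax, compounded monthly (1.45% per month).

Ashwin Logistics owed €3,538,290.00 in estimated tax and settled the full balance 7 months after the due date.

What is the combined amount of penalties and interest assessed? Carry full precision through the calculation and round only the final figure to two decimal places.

€782,045.28

Penalty, months 1–5: 5 × 1.5% × €3,538,290.00 = €265,371.75
Penalty, months 6–7: 2 × 2% × €3,538,290.00 = €141,531.60
Interest: €3,538,290.00 × ((1 + 0.0145)^7 − 1) = €3,538,290.00 × 0.1060235… = €375,141.9343…
Penalties + interest = €406,903.3500 + €375,141.9343… = €782,045.28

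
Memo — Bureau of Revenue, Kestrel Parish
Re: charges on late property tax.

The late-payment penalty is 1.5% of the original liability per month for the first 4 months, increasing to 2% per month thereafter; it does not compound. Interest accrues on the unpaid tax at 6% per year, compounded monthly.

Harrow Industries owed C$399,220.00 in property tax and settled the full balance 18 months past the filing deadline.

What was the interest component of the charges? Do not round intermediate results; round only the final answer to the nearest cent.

C$37,498.31

Interest (6%/yr ÷ 12 = 0.5%/month): C$399,220.00 × ((1 + 0.005)^18 − 1) = C$37,498.3113…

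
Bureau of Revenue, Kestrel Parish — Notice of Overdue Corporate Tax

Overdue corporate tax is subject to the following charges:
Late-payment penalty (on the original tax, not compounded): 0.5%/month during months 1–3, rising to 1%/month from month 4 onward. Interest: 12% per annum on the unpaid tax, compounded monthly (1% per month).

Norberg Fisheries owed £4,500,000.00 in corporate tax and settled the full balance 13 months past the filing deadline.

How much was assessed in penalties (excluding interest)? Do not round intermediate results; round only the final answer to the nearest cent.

Penalty, months 1–3: 3 × 0.5% × £4,500,000.00 = £67,500.00
Penalty, months 4–13: 10 × 1% × £4,500,000.00 = £450,000.00
Total penalty = £67,500.00 + £450,000.00 = £517,500.00

£517,500.00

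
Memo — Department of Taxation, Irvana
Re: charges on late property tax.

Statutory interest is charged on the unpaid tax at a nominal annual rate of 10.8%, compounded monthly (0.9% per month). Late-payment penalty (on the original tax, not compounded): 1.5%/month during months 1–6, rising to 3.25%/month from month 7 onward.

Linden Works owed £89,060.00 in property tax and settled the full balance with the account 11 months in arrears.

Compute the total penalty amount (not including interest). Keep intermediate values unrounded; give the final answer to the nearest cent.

£22,487.65

Penalty, months 1–6: 6 × 1.5% × £89,060.00 = £8,015.40
Penalty, months 7–11: 5 × 3.25% × £89,060.00 = £14,472.25
Total penalty = £8,015.40 + £14,472.25 = £22,487.65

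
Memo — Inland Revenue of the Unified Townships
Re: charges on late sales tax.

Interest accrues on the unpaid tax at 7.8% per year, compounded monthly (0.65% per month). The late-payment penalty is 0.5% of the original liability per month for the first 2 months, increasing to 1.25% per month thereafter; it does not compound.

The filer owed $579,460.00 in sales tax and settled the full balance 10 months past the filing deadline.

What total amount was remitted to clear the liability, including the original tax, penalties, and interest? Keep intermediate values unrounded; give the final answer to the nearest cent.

$681,986.51

Penalty, months 1–2: 2 × 0.5% × $579,460.00 = $5,794.60
Penalty, months 3–10: 8 × 1.25% × $579,460.00 = $57,946.00
Interest: $579,460.00 × ((1 + 0.0065)^10 − 1) = $579,460.00 × 0.0669346… = $38,785.9134…
Total = $579,460.00 + $63,740.6000 + $38,785.9134… = $681,986.51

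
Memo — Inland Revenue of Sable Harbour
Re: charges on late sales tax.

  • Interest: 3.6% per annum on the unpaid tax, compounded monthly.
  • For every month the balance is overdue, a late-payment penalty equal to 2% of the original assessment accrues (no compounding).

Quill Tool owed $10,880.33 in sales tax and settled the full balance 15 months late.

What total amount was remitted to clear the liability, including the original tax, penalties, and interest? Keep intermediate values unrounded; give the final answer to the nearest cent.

Late-payment penalty: 15 × 2% × $10,880.33 = $3,264.10…
Interest (3.6%/yr ÷ 12 = 0.3%/month): $10,880.33 × ((1 + 0.003)^15 − 1) = $500.0316…
Total = $10,880.33 + $3,264.0990 + $500.0316… = $14,644.46

$14,644.46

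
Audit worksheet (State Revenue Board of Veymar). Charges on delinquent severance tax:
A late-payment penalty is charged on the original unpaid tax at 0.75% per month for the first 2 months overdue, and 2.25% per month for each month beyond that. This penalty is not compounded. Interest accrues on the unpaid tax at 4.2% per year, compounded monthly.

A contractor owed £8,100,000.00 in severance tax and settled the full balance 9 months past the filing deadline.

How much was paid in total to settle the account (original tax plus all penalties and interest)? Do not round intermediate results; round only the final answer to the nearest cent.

£9,756,001.43

Penalty, months 1–2: 2 × 0.75% × £8,100,000.00 = £121,500.00
Penalty, months 3–9: 7 × 2.25% × £8,100,000.00 = £1,275,750.00
Interest (4.2%/yr ÷ 12 = 0.35%/month): £8,100,000.00 × ((1 + 0.0035)^9 − 1) = £258,751.4258…
Total = £8,100,000.00 + £1,397,250.0000 + £258,751.4258… = £9,756,001.43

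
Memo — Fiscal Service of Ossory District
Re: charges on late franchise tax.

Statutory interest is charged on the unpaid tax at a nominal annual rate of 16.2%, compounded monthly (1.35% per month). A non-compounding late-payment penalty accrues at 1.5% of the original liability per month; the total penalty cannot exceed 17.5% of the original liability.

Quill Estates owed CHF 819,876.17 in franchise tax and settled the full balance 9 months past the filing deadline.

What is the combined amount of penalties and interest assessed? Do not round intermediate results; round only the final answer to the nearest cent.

Penalty: 9 × 1.5% × CHF 819,876.17 = CHF 110,683.28… (below the 17.5% cap of CHF 143,478.33…)
Interest: CHF 819,876.17 × ((1 + 0.0135)^9 − 1) = CHF 819,876.17 × 0.1282719… = CHF 105,167.0852…
Penalties + interest = CHF 110,683.2830… + CHF 105,167.0852… = CHF 215,850.37

CHF 215,850.37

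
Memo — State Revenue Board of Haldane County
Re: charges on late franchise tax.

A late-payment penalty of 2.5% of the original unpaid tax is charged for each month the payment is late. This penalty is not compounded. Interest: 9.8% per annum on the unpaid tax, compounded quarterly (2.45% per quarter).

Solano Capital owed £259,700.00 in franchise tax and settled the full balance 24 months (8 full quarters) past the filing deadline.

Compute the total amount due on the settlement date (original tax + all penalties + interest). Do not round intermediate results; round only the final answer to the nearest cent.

Late-payment penalty: 24 × 2.5% × £259,700.00 = £155,820.00
Interest: £259,700.00 × ((1 + 0.0245)^8 − 1) = £259,700.00 × 0.2136563… = £55,486.5319…
Total = £259,700.00 + £155,820.0000 + £55,486.5319… = £471,006.53

£471,006.53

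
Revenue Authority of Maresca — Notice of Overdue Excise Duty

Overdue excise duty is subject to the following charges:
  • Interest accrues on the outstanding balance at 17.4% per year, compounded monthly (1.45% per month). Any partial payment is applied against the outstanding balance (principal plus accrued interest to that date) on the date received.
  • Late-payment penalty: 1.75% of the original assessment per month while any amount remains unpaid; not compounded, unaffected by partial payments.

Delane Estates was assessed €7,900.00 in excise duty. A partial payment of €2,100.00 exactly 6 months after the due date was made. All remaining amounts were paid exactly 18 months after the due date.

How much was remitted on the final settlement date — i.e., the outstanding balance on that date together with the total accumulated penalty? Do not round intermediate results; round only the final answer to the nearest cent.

€10,229.30

Balance at month 6: €7,900.0000 × (1 + 0.0145)^6 = €8,612.7016…
After €2,100.00 payment: €8,612.7016… − €2,100.00 = €6,512.7016…
Balance at month 18: €6,512.7016… × (1 + 0.0145)^12 = €7,740.7991…
Penalty: 18 × 1.75% × €7,900.00 = €2,488.50
Final settlement = outstanding balance + penalty = €7,740.7991… + €2,488.50 = €10,229.30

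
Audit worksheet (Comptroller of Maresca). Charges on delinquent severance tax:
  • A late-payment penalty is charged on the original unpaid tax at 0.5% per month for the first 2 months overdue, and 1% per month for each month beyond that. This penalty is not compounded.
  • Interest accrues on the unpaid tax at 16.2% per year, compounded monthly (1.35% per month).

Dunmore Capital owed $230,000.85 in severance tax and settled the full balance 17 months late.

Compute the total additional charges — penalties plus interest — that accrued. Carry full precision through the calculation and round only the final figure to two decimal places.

$95,689.77

Penalty, months 1–2: 2 × 0.5% × $230,000.85 = $2,300.01…
Penalty, months 3–17: 15 × 1% × $230,000.85 = $34,500.13…
Interest: $230,000.85 × ((1 + 0.0135)^17 − 1) = $230,000.85 × 0.2560410… = $58,889.6380…
Penalties + interest = $36,800.1360 + $58,889.6380… = $95,689.77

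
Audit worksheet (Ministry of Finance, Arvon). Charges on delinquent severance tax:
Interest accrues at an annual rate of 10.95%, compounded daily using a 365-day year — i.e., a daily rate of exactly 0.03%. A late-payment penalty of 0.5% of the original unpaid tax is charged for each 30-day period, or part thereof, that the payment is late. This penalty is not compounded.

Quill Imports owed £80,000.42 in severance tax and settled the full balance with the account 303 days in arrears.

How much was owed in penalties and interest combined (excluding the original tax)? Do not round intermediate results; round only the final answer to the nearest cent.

£12,011.63

Penalty periods: ⌈303/30⌉ = 11; penalty = 11 × 0.5% × £80,000.42 = £4,400.02…
Interest: £80,000.42 × ((1 + 0.0003)^303 − 1) = £80,000.42 × 0.09514455… = £7,611.6043…
Penalties + interest = £4,400.0231 + £7,611.6043… = £12,011.63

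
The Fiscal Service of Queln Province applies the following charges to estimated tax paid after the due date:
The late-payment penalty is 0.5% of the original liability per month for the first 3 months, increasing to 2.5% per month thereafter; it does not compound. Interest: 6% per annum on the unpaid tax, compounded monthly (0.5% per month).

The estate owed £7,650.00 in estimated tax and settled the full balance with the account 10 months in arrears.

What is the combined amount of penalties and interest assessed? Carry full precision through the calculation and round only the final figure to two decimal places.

£1,844.72

Penalty, months 1–3: 3 × 0.5% × £7,650.00 = £114.75
Penalty, months 4–10: 7 × 2.5% × £7,650.00 = £1,338.75
Interest: £7,650.00 × ((1 + 0.005)^10 − 1) = £7,650.00 × 0.0511401… = £391.2220…
Penalties + interest = £1,453.5000 + £391.2220… = £1,844.72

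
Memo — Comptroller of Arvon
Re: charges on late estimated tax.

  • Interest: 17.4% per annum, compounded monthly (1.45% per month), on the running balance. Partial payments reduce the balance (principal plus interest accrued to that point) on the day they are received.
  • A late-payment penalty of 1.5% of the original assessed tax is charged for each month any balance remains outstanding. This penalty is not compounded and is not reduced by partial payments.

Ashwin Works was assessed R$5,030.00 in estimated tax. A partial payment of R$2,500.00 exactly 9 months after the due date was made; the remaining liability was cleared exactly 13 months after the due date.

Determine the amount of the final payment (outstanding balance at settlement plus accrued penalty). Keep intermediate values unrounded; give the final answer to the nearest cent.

Balance at month 9: R$5,030.0000 × (1 + 0.0145)^9 = R$5,725.8036…
After R$2,500.00 payment: R$5,725.8036… − R$2,500.00 = R$3,225.8036…
Balance at month 13: R$3,225.8036… × (1 + 0.0145)^4 = R$3,417.0090…
Penalty: 13 × 1.5% × R$5,030.00 = R$980.85
Final settlement = outstanding balance + penalty = R$3,417.0090… + R$980.85 = R$4,397.86

R$4,397.86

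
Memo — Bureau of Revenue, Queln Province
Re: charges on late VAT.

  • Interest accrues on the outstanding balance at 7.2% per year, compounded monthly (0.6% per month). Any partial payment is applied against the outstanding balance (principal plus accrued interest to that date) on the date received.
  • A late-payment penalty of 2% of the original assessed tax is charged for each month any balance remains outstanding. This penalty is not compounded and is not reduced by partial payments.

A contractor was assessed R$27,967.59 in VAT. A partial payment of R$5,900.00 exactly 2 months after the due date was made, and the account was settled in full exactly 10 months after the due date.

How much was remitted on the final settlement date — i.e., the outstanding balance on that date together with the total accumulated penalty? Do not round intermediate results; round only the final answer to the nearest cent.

R$29,095.98

Balance at month 2: R$27,967.5900 × (1 + 0.006)^2 = R$28,304.2079…
After R$5,900.00 payment: R$28,304.2079… − R$5,900.00 = R$22,404.2079…
Balance at month 10: R$22,404.2079… × (1 + 0.006)^8 = R$23,502.4664…
Penalty: 10 × 2% × R$27,967.59 = R$5,593.52…
Final settlement = outstanding balance + penalty = R$23,502.4664… + R$5,593.52… = R$29,095.98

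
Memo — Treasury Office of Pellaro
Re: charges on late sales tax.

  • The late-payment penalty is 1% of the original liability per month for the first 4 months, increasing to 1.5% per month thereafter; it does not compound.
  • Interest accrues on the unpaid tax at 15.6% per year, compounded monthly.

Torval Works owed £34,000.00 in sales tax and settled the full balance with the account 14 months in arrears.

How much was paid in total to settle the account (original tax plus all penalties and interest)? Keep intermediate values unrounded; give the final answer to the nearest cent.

Penalty, months 1–4: 4 × 1% × £34,000.00 = £1,360.00
Penalty, months 5–14: 10 × 1.5% × £34,000.00 = £5,100.00
Interest (15.6%/yr ÷ 12 = 1.3%/month): £34,000.00 × ((1 + 0.013)^14 − 1) = £6,739.0739…
Total = £34,000.00 + £6,460.0000 + £6,739.0739… = £47,199.07

£47,199.07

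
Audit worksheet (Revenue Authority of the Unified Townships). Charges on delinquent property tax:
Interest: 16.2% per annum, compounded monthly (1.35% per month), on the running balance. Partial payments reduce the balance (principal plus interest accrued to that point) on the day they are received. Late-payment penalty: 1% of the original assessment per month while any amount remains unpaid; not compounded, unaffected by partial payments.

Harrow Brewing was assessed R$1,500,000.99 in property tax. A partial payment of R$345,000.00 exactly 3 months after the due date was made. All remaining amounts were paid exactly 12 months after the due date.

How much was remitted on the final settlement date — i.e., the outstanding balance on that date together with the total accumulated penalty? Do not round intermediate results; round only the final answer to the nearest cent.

Balance at month 3: R$1,500,000.9900 × (1 + 0.0135)^3 = R$1,561,574.8462…
After R$345,000.00 payment: R$1,561,574.8462… − R$345,000.00 = R$1,216,574.8462…
Balance at month 12: R$1,216,574.8462… × (1 + 0.0135)^9 = R$1,372,627.2298…
Penalty: 12 × 1% × R$1,500,000.99 = R$180,000.12…
Final settlement = outstanding balance + penalty = R$1,372,627.2298… + R$180,000.12… = R$1,552,627.35

R$1,552,627.35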